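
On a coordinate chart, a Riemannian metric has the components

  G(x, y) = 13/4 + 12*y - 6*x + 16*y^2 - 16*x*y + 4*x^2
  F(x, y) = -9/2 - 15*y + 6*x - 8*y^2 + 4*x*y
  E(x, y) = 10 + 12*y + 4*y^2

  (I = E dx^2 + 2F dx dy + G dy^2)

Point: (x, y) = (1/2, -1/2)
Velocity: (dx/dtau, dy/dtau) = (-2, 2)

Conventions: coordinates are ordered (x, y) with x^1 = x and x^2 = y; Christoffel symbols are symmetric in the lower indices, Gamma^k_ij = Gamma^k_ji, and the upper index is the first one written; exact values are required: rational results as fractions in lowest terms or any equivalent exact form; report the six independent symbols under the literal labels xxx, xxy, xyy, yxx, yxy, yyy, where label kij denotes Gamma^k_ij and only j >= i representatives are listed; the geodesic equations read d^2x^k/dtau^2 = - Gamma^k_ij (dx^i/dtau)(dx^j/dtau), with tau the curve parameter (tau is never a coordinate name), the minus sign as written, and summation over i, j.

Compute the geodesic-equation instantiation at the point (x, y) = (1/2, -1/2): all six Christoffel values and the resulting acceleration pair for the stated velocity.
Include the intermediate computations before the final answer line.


E = 5, F = 3, G = 13/4 at the point
E_x = 0, E_y = 8, F_x = 4, F_y = -5, G_x = 6, G_y = -12
EG - F^2 = 29/4;  g^inv = (4/29) * [[13/4, -3], [-3, 5]]
first-kind symbols [ij,l] = (1/2)(d_i g_jl + d_j g_il - d_l g_ij): [xx,x] = E_x/2 = 0, [xx,y] = F_x - E_y/2 = 0, [xy,x] = E_y/2 = 4, [xy,y] = G_x/2 = 3, [yy,x] = F_y - G_x/2 = -8, [yy,y] = G_y/2 = -6
Gamma^x_ij = (G*[ij,x] - F*[ij,y])/(EG - F^2), Gamma^y_ij = (E*[ij,y] - F*[ij,x])/(EG - F^2)
Gamma_xxx = 0, Gamma_xxy = 16/29, Gamma_xyy = -32/29, Gamma_yxx = 0, Gamma_yxy = 12/29, Gamma_yyy = -24/29
d^2x/dtau^2 = -(Gamma_xxx*(-2)^2 + 2*Gamma_xxy*(-2)*(2) + Gamma_xyy*(2)^2) = 256/29
d^2y/dtau^2 = -(Gamma_yxx*(-2)^2 + 2*Gamma_yxy*(-2)*(2) + Gamma_yyy*(2)^2) = 192/29

Answer: Gamma_xxx = 0, Gamma_xxy = 16/29, Gamma_xyy = -32/29, Gamma_yxx = 0, Gamma_yxy = 12/29, Gamma_yyy = -24/29; accelerations (d^2x/dtau^2, d^2y/dtau^2) = (256/29, 192/29)


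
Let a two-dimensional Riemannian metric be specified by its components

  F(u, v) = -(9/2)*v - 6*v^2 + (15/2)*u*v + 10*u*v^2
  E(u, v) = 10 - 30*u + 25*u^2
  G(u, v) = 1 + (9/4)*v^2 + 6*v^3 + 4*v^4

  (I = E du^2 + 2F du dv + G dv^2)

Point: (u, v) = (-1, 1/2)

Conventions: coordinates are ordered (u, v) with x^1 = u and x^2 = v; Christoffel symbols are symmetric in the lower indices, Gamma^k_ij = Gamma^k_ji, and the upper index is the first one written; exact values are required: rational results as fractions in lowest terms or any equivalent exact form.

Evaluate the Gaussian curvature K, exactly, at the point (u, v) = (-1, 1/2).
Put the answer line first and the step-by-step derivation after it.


Answer: K = 896/226845

E = 65, F = -10, G = 41/16, EG - F^2 = 1065/16 at the point
E_u = -80, E_v = 0, F_u = 25/4, F_v = -28, G_u = 0, G_v = 35/4
E_vv = 0, F_uv = 35/2, G_uu = 0
Using the Brioschi determinant formula for K from the metric derivatives:
M1 = [[-E_vv/2 + F_uv - G_uu/2, E_u/2, F_u - E_v/2], [F_v - G_u/2, E, F], [G_v/2, F, G]] = [[35/2, -40, 25/4], [-28, 65, -10], [35/8, -10, 41/16]]; det M1 = 35/2
M2 = [[0, E_v/2, G_u/2], [E_v/2, E, F], [G_u/2, F, G]] = [[0, 0, 0], [0, 65, -10], [0, -10, 41/16]]; det M2 = 0
det M1 - det M2 = 35/2; K = 35/2 / (1065/16)^2 = 896/226845


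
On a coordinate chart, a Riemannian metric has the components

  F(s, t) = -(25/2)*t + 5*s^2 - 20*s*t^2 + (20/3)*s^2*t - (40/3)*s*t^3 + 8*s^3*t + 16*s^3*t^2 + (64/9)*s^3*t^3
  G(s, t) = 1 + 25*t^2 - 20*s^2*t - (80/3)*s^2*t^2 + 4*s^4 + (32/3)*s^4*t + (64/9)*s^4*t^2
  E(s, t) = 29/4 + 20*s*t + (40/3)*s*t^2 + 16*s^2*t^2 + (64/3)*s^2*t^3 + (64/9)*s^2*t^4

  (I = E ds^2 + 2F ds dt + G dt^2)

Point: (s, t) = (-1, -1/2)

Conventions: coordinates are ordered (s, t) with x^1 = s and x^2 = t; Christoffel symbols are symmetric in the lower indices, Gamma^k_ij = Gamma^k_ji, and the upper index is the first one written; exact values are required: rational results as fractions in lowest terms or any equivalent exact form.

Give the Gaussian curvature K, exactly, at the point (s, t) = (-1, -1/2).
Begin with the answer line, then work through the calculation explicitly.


Answer: K = 432/214369

E = 565/36, F = 437/36, G = 397/36, EG - F^2 = 463/18 at the point
E_s = -92/9, E_t = -92/9, F_s = -28/3, F_t = -79/6, G_s = -76/9, G_t = -133/9
E_tt = -112/3, F_st = -34/3, G_ss = 12
Brioschi: K = (det M1 - det M2) / (EG - F^2)^2 with the standard first/second-derivative matrices M1, M2.
M1 = [[-E_tt/2 + F_st - G_ss/2, E_s/2, F_s - E_t/2], [F_t - G_s/2, E, F], [G_t/2, F, G]] = [[4/3, -46/9, -38/9], [-161/18, 565/36, 437/36], [-133/18, 437/36, 397/36]]; det M1 = -3452/81
M2 = [[0, E_t/2, G_s/2], [E_t/2, E, F], [G_s/2, F, G]] = [[0, -46/9, -38/9], [-46/9, 565/36, 437/36], [-38/9, 437/36, 397/36]]; det M2 = -3560/81
det M1 - det M2 = 4/3; K = 4/3 / (463/18)^2 = 432/214369


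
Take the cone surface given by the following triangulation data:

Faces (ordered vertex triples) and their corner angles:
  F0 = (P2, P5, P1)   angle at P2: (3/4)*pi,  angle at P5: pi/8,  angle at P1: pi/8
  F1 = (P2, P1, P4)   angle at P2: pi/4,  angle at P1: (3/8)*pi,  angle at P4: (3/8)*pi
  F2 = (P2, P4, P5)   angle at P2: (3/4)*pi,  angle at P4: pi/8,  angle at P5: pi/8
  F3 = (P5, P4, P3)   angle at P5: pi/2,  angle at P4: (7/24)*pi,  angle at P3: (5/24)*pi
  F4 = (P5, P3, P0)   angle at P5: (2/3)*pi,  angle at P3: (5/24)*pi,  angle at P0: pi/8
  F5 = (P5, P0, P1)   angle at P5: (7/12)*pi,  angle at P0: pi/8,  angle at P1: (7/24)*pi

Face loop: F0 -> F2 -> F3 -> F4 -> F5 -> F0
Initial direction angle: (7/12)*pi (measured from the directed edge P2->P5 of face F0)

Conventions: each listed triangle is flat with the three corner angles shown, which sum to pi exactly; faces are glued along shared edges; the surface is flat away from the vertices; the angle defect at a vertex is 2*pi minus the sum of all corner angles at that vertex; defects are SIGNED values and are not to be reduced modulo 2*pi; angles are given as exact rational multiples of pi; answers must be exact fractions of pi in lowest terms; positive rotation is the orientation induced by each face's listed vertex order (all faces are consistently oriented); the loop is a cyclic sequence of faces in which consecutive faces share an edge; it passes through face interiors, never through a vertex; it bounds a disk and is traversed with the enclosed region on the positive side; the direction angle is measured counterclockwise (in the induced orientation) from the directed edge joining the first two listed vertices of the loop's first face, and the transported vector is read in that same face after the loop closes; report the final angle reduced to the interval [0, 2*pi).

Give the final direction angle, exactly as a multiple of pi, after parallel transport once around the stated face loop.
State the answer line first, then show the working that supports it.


Answer: final direction angle = (7/12)*pi

enclosed vertex P5: corner angles sum to 2*pi, defect = 2*pi - 2*pi = 0
the rotation equals the total enclosed defect, so the final angle is initial + defects (mod 2*pi)
final angle = (7/12)*pi + 0 = (7/12)*pi (mod 2*pi)


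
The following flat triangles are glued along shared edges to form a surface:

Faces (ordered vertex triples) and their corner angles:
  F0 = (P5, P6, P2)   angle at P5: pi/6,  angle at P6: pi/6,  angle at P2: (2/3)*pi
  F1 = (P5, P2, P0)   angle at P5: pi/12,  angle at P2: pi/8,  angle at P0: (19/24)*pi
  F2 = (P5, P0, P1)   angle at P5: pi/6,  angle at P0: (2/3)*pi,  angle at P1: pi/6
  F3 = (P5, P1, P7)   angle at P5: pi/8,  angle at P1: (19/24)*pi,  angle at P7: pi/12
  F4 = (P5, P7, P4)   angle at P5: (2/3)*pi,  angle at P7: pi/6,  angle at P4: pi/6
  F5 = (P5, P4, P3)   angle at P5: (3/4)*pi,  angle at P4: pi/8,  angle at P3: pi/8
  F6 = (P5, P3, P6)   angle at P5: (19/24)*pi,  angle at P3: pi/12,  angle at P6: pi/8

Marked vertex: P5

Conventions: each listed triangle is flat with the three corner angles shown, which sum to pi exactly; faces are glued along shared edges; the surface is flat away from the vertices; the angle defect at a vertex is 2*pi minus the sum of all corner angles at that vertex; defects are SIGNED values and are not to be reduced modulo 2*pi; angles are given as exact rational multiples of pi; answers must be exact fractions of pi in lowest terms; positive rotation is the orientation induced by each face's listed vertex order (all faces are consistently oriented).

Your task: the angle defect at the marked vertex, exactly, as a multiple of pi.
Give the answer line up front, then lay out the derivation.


Answer: defect(P5) = (-3/4)*pi

Sum of corner angles at P5: (11/4)*pi
defect = 2*pi - (11/4)*pi


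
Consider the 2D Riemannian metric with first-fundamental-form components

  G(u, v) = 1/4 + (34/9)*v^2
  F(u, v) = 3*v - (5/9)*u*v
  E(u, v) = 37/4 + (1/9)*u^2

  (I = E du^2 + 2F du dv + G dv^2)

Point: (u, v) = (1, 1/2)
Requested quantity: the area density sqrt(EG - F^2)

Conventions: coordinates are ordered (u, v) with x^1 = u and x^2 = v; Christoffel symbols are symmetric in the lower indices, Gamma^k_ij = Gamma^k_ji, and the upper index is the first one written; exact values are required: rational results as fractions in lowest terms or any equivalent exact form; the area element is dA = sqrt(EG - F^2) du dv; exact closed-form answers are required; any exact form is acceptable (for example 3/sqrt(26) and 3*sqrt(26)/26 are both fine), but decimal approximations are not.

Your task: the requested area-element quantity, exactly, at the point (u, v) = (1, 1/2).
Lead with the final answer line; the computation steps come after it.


Answer: sqrt(EG - F^2) = sqrt(155)/4

E = 337/36, F = 11/9, G = 43/36; EG - F^2 = 155/16


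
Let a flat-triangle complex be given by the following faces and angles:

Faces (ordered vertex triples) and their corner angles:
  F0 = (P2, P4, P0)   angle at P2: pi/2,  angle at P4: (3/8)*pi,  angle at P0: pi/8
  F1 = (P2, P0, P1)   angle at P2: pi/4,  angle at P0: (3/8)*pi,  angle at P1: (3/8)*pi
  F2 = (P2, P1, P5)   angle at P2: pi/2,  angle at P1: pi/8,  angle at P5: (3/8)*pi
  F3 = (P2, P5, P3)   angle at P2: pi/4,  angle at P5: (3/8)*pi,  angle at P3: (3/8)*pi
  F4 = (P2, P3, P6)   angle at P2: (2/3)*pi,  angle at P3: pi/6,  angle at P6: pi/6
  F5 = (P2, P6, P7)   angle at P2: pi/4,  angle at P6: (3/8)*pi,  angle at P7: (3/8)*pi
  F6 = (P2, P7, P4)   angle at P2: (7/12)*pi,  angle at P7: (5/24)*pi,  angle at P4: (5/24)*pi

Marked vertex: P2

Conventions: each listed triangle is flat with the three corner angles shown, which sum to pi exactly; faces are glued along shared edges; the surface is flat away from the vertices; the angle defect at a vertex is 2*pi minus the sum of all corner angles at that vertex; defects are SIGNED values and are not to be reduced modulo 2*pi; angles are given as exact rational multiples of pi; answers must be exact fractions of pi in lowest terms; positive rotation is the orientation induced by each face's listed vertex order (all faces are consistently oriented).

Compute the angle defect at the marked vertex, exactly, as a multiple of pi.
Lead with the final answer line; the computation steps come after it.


Answer: defect(P2) = -pi

Sum of corner angles at P2: 3*pi
defect = 2*pi - 3*pi


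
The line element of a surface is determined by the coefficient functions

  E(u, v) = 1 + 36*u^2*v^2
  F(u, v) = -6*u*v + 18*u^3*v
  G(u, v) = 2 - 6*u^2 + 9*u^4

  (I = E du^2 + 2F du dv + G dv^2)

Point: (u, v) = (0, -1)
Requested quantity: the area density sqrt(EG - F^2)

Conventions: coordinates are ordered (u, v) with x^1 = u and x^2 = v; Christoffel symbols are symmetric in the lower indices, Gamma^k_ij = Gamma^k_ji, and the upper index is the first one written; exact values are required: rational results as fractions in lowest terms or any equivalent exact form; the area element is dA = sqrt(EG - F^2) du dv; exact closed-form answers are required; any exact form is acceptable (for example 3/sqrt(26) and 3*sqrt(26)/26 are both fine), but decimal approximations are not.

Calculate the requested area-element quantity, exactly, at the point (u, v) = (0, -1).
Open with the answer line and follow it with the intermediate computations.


Answer: sqrt(EG - F^2) = sqrt(2)

E = 1, F = 0, G = 2; EG - F^2 = 2


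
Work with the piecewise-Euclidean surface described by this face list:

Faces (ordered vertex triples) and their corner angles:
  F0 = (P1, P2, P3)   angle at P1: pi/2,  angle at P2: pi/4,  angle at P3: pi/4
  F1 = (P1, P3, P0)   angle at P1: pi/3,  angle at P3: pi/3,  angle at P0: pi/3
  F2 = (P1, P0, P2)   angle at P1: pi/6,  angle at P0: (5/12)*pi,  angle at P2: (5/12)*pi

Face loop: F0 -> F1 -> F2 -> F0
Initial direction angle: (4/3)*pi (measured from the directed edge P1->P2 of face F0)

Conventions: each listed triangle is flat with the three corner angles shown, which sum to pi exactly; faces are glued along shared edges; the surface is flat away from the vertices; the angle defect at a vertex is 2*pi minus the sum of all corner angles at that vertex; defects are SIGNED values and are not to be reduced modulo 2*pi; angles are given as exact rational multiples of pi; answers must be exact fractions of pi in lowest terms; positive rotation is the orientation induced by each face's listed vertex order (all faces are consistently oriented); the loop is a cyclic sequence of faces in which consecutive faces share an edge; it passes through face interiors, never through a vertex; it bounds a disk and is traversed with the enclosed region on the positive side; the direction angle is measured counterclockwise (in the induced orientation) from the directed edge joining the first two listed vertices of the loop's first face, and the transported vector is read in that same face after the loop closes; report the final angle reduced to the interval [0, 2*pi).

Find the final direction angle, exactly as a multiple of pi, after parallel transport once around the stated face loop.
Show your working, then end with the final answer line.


enclosed vertex P1: corner angles sum to pi, defect = 2*pi - pi = pi
final direction = starting direction + enclosed defect total, reduced mod 2*pi (induced orientation)
final angle = (4/3)*pi + pi = pi/3 (mod 2*pi)

Answer: final direction angle = pi/3


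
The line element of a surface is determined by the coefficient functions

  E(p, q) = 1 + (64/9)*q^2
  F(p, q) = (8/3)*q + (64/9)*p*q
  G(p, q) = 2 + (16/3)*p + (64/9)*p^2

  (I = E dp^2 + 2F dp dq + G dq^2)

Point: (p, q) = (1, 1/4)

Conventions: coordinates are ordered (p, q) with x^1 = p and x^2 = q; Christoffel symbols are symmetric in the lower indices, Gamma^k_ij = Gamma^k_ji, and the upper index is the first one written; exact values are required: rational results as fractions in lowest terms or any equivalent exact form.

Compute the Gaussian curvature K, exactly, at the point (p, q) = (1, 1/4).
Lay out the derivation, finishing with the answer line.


E = 13/9, F = 22/9, G = 130/9, EG - F^2 = 134/9 at the point
E_p = 0, E_q = 32/9, F_p = 16/9, F_q = 88/9, G_p = 176/9, G_q = 0
E_qq = 128/9, F_pq = 64/9, G_pp = 128/9
Using the Brioschi determinant formula for K from the metric derivatives:
M1 = [[-E_qq/2 + F_pq - G_pp/2, E_p/2, F_p - E_q/2], [F_q - G_p/2, E, F], [G_q/2, F, G]] = [[-64/9, 0, 0], [0, 13/9, 22/9], [0, 22/9, 130/9]]; det M1 = -8576/81
M2 = [[0, E_q/2, G_p/2], [E_q/2, E, F], [G_p/2, F, G]] = [[0, 16/9, 88/9], [16/9, 13/9, 22/9], [88/9, 22/9, 130/9]]; det M2 = -8000/81
det M1 - det M2 = -64/9; K = -64/9 / (134/9)^2 = -144/4489

Answer: K = -144/4489


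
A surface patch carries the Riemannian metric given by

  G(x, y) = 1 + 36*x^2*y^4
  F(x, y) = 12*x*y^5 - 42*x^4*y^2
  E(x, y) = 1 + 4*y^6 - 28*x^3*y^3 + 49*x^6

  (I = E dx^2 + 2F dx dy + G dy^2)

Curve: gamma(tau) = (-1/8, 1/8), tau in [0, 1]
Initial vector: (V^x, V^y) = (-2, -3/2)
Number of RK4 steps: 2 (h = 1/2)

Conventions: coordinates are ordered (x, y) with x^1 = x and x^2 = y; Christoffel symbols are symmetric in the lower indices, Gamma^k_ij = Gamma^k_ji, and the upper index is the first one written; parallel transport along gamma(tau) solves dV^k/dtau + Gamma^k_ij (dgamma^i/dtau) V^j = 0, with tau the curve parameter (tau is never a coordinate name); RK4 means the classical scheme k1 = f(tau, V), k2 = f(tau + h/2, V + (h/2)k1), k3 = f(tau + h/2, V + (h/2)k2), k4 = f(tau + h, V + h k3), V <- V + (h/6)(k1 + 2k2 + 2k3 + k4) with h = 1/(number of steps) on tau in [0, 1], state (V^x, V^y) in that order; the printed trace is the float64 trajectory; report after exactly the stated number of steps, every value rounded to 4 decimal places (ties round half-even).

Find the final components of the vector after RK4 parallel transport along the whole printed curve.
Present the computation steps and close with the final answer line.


gamma'(tau) = (0, 0); f(tau, V)^k = -Gamma^k_ij(gamma(tau)) gamma'^i(tau) V^j; h = 1/2; intermediate values shown to 6 dp
curve data and Christoffel symbols at the stage parameters:
  tau = 0.000000: gamma = (-0.125000, 0.125000), gamma' = (0.000000, 0.000000); Gamma_xxx = -0.005765, Gamma_xxy = 0.001647, Gamma_xyy = -0.003294, Gamma_yxx = 0.003843, Gamma_yxy = -0.001098, Gamma_yyy = 0.002196
  tau = 0.250000: gamma = (-0.125000, 0.125000), gamma' = (0.000000, 0.000000); Gamma_xxx = -0.005765, Gamma_xxy = 0.001647, Gamma_xyy = -0.003294, Gamma_yxx = 0.003843, Gamma_yxy = -0.001098, Gamma_yyy = 0.002196
  tau = 0.500000: gamma = (-0.125000, 0.125000), gamma' = (0.000000, 0.000000); Gamma_xxx = -0.005765, Gamma_xxy = 0.001647, Gamma_xyy = -0.003294, Gamma_yxx = 0.003843, Gamma_yxy = -0.001098, Gamma_yyy = 0.002196
  tau = 0.750000: gamma = (-0.125000, 0.125000), gamma' = (0.000000, 0.000000); Gamma_xxx = -0.005765, Gamma_xxy = 0.001647, Gamma_xyy = -0.003294, Gamma_yxx = 0.003843, Gamma_yxy = -0.001098, Gamma_yyy = 0.002196
  tau = 1.000000: gamma = (-0.125000, 0.125000), gamma' = (0.000000, 0.000000); Gamma_xxx = -0.005765, Gamma_xxy = 0.001647, Gamma_xyy = -0.003294, Gamma_yxx = 0.003843, Gamma_yxy = -0.001098, Gamma_yyy = 0.002196
step 0: V^x = -2.0000, V^y = -1.5000
step 1: k1 = (0.000000, 0.000000), k2 = (0.000000, 0.000000), k3 = (0.000000, 0.000000), k4 = (0.000000, 0.000000); V <- V + (h/6)(k1 + 2k2 + 2k3 + k4): V^x = -2.0000, V^y = -1.5000
step 2: k1 = (0.000000, 0.000000), k2 = (0.000000, 0.000000), k3 = (0.000000, 0.000000), k4 = (0.000000, 0.000000); V <- V + (h/6)(k1 + 2k2 + 2k3 + k4): V^x = -2.0000, V^y = -1.5000

Answer: V^x = -2.0000, V^y = -1.5000


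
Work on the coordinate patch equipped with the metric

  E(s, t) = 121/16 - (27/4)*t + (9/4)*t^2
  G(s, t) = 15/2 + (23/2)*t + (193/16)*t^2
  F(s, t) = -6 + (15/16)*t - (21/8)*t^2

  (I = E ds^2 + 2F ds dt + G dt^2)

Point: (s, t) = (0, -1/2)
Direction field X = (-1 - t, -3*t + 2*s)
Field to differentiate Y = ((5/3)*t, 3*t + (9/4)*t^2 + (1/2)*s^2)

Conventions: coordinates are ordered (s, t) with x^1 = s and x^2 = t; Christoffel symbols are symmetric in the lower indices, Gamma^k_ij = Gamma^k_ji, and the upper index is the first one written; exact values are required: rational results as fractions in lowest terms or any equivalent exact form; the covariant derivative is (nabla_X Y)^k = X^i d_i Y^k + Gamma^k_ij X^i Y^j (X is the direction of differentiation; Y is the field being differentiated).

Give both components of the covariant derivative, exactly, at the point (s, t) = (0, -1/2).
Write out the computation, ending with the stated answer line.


E = 23/2, F = -57/8, G = 305/64 at the point
E_s = 0, E_t = -9, F_s = 0, F_t = 57/16, G_s = 0, G_t = -9/16
EG - F^2 = 517/128;  g^inv = (128/517) * [[305/64, 57/8], [57/8, 23/2]]
first-kind symbols [ij,l] = (1/2)(d_i g_jl + d_j g_il - d_l g_ij): [ss,s] = E_s/2 = 0, [ss,t] = F_s - E_t/2 = 9/2, [st,s] = E_t/2 = -9/2, [st,t] = G_s/2 = 0, [tt,s] = F_t - G_s/2 = 57/16, [tt,t] = G_t/2 = -9/32
Gamma^s_ij = (G*[ij,s] - F*[ij,t])/(EG - F^2), Gamma^t_ij = (E*[ij,t] - F*[ij,s])/(EG - F^2)
Gamma_sss = 4104/517, Gamma_sst = -2745/517, Gamma_stt = 15333/4136, Gamma_tss = 6624/517, Gamma_tst = -4104/517, Gamma_ttt = 2835/517
X = (-1/2, 3/2), Y = (-5/6, -15/16) at the point

Answer: (nabla_X Y)^s = 627655/132352, (nabla_X Y)^t = 81957/16544


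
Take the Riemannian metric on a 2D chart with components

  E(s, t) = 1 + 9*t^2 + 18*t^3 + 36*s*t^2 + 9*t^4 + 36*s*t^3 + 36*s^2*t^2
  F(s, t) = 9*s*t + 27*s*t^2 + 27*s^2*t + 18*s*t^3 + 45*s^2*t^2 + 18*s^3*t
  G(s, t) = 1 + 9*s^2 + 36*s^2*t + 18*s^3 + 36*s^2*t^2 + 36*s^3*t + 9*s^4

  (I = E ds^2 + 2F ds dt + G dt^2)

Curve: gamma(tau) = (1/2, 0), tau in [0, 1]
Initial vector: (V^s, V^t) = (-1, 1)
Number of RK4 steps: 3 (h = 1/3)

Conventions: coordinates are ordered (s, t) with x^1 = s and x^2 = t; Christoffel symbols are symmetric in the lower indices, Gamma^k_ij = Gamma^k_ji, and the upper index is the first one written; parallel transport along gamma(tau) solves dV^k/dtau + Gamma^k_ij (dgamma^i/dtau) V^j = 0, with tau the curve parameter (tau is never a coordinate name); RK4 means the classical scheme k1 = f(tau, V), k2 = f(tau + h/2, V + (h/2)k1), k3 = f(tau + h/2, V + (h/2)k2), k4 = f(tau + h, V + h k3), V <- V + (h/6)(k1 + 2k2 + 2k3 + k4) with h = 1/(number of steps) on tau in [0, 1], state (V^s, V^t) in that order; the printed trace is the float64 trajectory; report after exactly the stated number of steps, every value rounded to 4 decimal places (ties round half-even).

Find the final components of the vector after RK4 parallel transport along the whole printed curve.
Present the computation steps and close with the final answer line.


gamma'(tau) = (0, 0); f(tau, V)^k = -Gamma^k_ij(gamma(tau)) gamma'^i(tau) V^j; h = 1/3; intermediate values shown to 6 dp
curve data and Christoffel symbols at the stage parameters:
  tau = 0.000000: gamma = (0.500000, 0.000000), gamma' = (0.000000, 0.000000); Gamma_sss = 0.000000, Gamma_sst = 0.000000, Gamma_stt = 0.000000, Gamma_tss = 0.000000, Gamma_tst = 2.226804, Gamma_ttt = 1.113402
  tau = 0.166667: gamma = (0.500000, 0.000000), gamma' = (0.000000, 0.000000); Gamma_sss = 0.000000, Gamma_sst = 0.000000, Gamma_stt = 0.000000, Gamma_tss = 0.000000, Gamma_tst = 2.226804, Gamma_ttt = 1.113402
  tau = 0.333333: gamma = (0.500000, 0.000000), gamma' = (0.000000, 0.000000); Gamma_sss = 0.000000, Gamma_sst = 0.000000, Gamma_stt = 0.000000, Gamma_tss = 0.000000, Gamma_tst = 2.226804, Gamma_ttt = 1.113402
  tau = 0.500000: gamma = (0.500000, 0.000000), gamma' = (0.000000, 0.000000); Gamma_sss = 0.000000, Gamma_sst = 0.000000, Gamma_stt = 0.000000, Gamma_tss = 0.000000, Gamma_tst = 2.226804, Gamma_ttt = 1.113402
  tau = 0.666667: gamma = (0.500000, 0.000000), gamma' = (0.000000, 0.000000); Gamma_sss = 0.000000, Gamma_sst = 0.000000, Gamma_stt = 0.000000, Gamma_tss = 0.000000, Gamma_tst = 2.226804, Gamma_ttt = 1.113402
  tau = 0.833333: gamma = (0.500000, 0.000000), gamma' = (0.000000, 0.000000); Gamma_sss = 0.000000, Gamma_sst = 0.000000, Gamma_stt = 0.000000, Gamma_tss = 0.000000, Gamma_tst = 2.226804, Gamma_ttt = 1.113402
  tau = 1.000000: gamma = (0.500000, 0.000000), gamma' = (0.000000, 0.000000); Gamma_sss = 0.000000, Gamma_sst = 0.000000, Gamma_stt = 0.000000, Gamma_tss = 0.000000, Gamma_tst = 2.226804, Gamma_ttt = 1.113402
step 0: V^s = -1.0000, V^t = 1.0000
step 1: k1 = (0.000000, 0.000000), k2 = (0.000000, 0.000000), k3 = (0.000000, 0.000000), k4 = (0.000000, 0.000000); V <- V + (h/6)(k1 + 2k2 + 2k3 + k4): V^s = -1.0000, V^t = 1.0000
step 2: k1 = (0.000000, 0.000000), k2 = (0.000000, 0.000000), k3 = (0.000000, 0.000000), k4 = (0.000000, 0.000000); V <- V + (h/6)(k1 + 2k2 + 2k3 + k4): V^s = -1.0000, V^t = 1.0000
step 3: k1 = (0.000000, 0.000000), k2 = (0.000000, 0.000000), k3 = (0.000000, 0.000000), k4 = (0.000000, 0.000000); V <- V + (h/6)(k1 + 2k2 + 2k3 + k4): V^s = -1.0000, V^t = 1.0000

Answer: V^s = -1.0000, V^t = 1.0000


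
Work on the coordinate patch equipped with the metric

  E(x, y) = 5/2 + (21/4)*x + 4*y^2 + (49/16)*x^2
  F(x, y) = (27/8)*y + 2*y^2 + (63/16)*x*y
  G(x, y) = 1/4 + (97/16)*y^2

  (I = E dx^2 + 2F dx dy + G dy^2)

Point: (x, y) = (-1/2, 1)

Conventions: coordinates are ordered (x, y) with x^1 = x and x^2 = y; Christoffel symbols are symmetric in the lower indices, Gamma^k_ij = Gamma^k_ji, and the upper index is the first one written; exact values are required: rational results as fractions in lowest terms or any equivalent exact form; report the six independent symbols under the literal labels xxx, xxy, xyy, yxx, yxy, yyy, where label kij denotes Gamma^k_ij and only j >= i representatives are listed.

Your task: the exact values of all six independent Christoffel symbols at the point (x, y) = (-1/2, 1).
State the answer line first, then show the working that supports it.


Answer: Gamma_xxx = 1822/4529, Gamma_xxy = 6464/4529, Gamma_xyy = 3450/4529, Gamma_yxx = -1028/4529, Gamma_yxy = -3488/4529, Gamma_yyy = 2488/4529

E = 297/64, F = 109/32, G = 101/16 at the point
E_x = 35/16, E_y = 8, F_x = 63/16, F_y = 173/32, G_x = 0, G_y = 97/8
EG - F^2 = 4529/256;  g^inv = (256/4529) * [[101/16, -109/32], [-109/32, 297/64]]
first-kind symbols [ij,l] = (1/2)(d_i g_jl + d_j g_il - d_l g_ij): [xx,x] = E_x/2 = 35/32, [xx,y] = F_x - E_y/2 = -1/16, [xy,x] = E_y/2 = 4, [xy,y] = G_x/2 = 0, [yy,x] = F_y - G_x/2 = 173/32, [yy,y] = G_y/2 = 97/16
Gamma^x_ij = (G*[ij,x] - F*[ij,y])/(EG - F^2), Gamma^y_ij = (E*[ij,y] - F*[ij,x])/(EG - F^2)


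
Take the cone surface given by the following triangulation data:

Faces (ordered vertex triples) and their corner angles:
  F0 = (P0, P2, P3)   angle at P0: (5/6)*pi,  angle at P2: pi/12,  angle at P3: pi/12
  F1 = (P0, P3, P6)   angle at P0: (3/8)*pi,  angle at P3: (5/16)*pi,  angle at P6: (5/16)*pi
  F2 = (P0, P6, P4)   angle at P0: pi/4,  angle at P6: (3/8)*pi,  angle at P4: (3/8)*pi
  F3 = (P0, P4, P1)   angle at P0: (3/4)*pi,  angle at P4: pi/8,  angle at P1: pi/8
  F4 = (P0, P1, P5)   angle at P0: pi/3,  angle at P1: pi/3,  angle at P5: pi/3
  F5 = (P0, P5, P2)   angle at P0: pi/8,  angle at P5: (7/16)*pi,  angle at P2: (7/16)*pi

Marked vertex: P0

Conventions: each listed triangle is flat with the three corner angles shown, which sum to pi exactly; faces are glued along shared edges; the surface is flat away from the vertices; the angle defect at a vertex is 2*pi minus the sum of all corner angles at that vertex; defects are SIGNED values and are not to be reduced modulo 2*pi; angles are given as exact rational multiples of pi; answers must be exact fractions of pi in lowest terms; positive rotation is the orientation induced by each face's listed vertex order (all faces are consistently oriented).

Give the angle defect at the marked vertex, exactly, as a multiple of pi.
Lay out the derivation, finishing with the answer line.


Sum of corner angles at P0: (8/3)*pi
defect = 2*pi - (8/3)*pi

Answer: defect(P0) = (-2/3)*pi


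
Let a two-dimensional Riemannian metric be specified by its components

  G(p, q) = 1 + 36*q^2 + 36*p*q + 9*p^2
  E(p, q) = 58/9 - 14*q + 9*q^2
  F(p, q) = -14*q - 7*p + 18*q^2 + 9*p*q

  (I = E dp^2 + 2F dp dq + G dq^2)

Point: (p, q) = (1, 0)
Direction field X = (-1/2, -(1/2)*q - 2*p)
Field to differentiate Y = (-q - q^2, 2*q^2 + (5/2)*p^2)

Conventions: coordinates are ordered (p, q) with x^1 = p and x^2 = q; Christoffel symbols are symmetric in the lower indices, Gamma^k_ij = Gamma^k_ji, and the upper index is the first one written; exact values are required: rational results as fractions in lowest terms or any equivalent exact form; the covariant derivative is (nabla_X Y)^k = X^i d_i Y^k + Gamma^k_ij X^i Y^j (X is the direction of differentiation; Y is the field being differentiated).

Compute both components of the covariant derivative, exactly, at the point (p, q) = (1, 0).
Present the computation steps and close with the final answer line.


E = 58/9, F = -7, G = 10 at the point
E_p = 0, E_q = -14, F_p = -7, F_q = -5, G_p = 18, G_q = 36
EG - F^2 = 139/9;  g^inv = (9/139) * [[10, 7], [7, 58/9]]
first-kind symbols [ij,l] = (1/2)(d_i g_jl + d_j g_il - d_l g_ij): [pp,p] = E_p/2 = 0, [pp,q] = F_p - E_q/2 = 0, [pq,p] = E_q/2 = -7, [pq,q] = G_p/2 = 9, [qq,p] = F_q - G_p/2 = -14, [qq,q] = G_q/2 = 18
Gamma^p_ij = (G*[ij,p] - F*[ij,q])/(EG - F^2), Gamma^q_ij = (E*[ij,q] - F*[ij,p])/(EG - F^2)
Gamma_ppp = 0, Gamma_ppq = -63/139, Gamma_pqq = -126/139, Gamma_qpp = 0, Gamma_qpq = 81/139, Gamma_qqq = 162/139
X = (-1/2, -2), Y = (0, 5/2) at the point

Answer: (nabla_X Y)^p = 3947/556, (nabla_X Y)^q = -5035/556


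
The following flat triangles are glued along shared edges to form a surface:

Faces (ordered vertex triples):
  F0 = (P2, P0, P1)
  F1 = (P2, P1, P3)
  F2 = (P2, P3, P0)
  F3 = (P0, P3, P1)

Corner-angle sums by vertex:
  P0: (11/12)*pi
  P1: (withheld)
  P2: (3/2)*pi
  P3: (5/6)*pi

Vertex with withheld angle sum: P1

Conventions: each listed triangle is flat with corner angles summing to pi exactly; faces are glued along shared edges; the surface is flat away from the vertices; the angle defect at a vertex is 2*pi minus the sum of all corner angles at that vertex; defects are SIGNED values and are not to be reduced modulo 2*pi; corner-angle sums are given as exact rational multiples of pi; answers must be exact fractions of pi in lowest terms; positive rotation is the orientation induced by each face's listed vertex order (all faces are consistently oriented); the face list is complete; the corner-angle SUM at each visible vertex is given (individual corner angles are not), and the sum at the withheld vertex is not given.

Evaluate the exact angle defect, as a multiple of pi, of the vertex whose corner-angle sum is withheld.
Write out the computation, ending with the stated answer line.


V = 4, E = 6, F = 4; chi = V - E + F = 2
Gauss-Bonnet: total defect = 2*pi*chi = 4*pi; visible defects sum to (11/4)*pi

Answer: defect(P1) = (5/4)*pi


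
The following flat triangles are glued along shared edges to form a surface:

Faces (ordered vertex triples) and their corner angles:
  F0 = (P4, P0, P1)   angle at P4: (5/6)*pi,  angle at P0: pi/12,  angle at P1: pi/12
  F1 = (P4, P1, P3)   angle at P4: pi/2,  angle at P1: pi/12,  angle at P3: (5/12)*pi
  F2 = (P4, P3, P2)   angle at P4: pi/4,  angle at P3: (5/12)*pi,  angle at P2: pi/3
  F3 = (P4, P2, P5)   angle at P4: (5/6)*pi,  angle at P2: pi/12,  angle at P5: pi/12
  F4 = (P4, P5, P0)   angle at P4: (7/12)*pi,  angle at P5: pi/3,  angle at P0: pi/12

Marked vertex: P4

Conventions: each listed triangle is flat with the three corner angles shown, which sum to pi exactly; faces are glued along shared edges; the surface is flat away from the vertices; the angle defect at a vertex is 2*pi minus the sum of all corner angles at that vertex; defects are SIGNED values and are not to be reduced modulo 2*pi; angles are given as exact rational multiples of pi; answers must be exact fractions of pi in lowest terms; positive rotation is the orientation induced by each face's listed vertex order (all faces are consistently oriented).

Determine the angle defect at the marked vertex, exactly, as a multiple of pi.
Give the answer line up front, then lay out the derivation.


Answer: defect(P4) = -pi

Sum of corner angles at P4: 3*pi
defect = 2*pi - 3*pi


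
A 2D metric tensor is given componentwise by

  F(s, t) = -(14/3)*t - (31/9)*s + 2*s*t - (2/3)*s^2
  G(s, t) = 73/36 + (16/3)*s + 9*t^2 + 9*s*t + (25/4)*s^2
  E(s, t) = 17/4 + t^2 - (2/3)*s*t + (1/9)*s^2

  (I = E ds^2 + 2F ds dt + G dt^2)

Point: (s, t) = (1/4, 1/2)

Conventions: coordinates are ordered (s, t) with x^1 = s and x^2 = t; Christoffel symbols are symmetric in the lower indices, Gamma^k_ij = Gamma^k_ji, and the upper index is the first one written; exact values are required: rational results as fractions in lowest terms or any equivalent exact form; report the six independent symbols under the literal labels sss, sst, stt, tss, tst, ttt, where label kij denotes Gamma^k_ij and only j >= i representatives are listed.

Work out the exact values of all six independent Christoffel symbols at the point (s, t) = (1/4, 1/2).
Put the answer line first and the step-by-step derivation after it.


Answer: Gamma_sss = -58220/125019, Gamma_sst = 123404/125019, Gamma_stt = -326651/125019, Gamma_tss = -80432/125019, Gamma_tst = 826828/625095, Gamma_ttt = -38192/125019

E = 637/144, F = -215/72, G = 4105/576 at the point
E_s = -5/18, E_t = 5/6, F_s = -25/9, F_t = -25/6, G_s = 311/24, G_t = 45/4
EG - F^2 = 69455/3072;  g^inv = (3072/69455) * [[4105/576, 215/72], [215/72, 637/144]]
first-kind symbols [ij,l] = (1/2)(d_i g_jl + d_j g_il - d_l g_ij): [ss,s] = E_s/2 = -5/36, [ss,t] = F_s - E_t/2 = -115/36, [st,s] = E_t/2 = 5/12, [st,t] = G_s/2 = 311/48, [tt,s] = F_t - G_s/2 = -511/48, [tt,t] = G_t/2 = 45/8
Gamma^s_ij = (G*[ij,s] - F*[ij,t])/(EG - F^2), Gamma^t_ij = (E*[ij,t] - F*[ij,s])/(EG - F^2)


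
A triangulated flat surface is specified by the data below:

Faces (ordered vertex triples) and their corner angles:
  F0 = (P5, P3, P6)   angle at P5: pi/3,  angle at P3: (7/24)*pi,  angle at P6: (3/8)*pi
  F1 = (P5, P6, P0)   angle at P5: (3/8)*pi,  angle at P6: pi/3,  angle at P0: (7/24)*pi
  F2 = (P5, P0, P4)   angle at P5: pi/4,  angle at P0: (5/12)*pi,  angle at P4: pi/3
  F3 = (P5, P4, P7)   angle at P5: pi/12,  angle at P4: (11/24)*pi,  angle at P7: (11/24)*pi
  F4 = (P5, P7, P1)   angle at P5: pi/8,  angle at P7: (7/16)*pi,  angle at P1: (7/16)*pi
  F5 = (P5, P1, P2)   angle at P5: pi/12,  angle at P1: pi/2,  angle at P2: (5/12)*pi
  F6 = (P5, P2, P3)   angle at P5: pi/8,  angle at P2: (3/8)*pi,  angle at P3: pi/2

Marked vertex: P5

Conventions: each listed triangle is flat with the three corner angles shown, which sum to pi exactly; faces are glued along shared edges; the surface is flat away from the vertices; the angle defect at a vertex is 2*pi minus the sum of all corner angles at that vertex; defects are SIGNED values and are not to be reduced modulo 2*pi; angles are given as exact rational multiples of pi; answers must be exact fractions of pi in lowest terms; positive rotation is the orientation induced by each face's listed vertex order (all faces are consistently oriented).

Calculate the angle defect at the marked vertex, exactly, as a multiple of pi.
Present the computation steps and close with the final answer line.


Sum of corner angles at P5: (11/8)*pi
defect = 2*pi - (11/8)*pi

Answer: defect(P5) = (5/8)*pi


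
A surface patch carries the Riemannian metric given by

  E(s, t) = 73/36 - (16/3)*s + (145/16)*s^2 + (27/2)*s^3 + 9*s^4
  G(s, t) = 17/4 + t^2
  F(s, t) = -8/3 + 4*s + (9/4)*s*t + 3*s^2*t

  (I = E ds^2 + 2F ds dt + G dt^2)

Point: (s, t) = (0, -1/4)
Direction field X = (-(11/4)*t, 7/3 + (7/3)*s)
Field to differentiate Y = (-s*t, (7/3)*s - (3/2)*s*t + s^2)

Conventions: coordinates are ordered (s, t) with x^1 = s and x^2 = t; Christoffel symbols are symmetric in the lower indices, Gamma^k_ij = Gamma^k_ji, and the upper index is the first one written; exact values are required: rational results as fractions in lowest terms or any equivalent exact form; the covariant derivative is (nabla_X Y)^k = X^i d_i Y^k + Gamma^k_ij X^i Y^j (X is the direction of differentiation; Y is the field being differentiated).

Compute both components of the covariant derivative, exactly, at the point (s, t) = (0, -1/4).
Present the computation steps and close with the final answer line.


E = 73/36, F = -8/3, G = 69/16 at the point
E_s = -16/3, E_t = 0, F_s = 55/16, F_t = 0, G_s = 0, G_t = -1/2
EG - F^2 = 941/576;  g^inv = (576/941) * [[69/16, 8/3], [8/3, 73/36]]
first-kind symbols [ij,l] = (1/2)(d_i g_jl + d_j g_il - d_l g_ij): [ss,s] = E_s/2 = -8/3, [ss,t] = F_s - E_t/2 = 55/16, [st,s] = E_t/2 = 0, [st,t] = G_s/2 = 0, [tt,s] = F_t - G_s/2 = 0, [tt,t] = G_t/2 = -1/4
Gamma^s_ij = (G*[ij,s] - F*[ij,t])/(EG - F^2), Gamma^t_ij = (E*[ij,t] - F*[ij,s])/(EG - F^2)
Gamma_sss = -1344/941, Gamma_sst = 0, Gamma_stt = -384/941, Gamma_tss = -81/941, Gamma_tst = 0, Gamma_ttt = -292/941
X = (11/16, 7/3), Y = (0, 0) at the point

Answer: (nabla_X Y)^s = 11/64, (nabla_X Y)^t = 715/384


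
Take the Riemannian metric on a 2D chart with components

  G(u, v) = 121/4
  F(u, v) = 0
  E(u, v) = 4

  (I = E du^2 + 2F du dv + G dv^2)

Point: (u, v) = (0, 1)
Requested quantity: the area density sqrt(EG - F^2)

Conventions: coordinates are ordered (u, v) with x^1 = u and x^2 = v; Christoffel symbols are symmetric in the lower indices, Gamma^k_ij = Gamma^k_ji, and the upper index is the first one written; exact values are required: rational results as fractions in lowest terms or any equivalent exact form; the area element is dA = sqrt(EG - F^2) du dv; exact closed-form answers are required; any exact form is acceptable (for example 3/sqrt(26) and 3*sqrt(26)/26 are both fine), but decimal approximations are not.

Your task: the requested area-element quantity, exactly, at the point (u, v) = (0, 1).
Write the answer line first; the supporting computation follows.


Answer: sqrt(EG - F^2) = 11

E = 4, F = 0, G = 121/4; EG - F^2 = 121


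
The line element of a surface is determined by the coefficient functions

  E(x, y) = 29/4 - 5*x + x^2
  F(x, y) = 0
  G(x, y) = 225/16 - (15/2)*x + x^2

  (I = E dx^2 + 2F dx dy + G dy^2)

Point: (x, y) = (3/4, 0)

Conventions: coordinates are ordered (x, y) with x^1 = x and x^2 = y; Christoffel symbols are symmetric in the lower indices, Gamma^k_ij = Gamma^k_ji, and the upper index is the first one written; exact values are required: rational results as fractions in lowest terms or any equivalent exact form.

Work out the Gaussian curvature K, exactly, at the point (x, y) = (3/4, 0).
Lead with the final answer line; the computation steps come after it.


Answer: K = 448/12675

E = 65/16, F = 0, G = 9, EG - F^2 = 585/16 at the point
E_x = -7/2, E_y = 0, F_x = 0, F_y = 0, G_x = -6, G_y = 0
E_yy = 0, F_xy = 0, G_xx = 2
K follows from Brioschi's formula, (det M1 - det M2)/(EG - F^2)^2.
M1 = [[-E_yy/2 + F_xy - G_xx/2, E_x/2, F_x - E_y/2], [F_y - G_x/2, E, F], [G_y/2, F, G]] = [[-1, -7/4, 0], [3, 65/16, 0], [0, 0, 9]]; det M1 = 171/16
M2 = [[0, E_y/2, G_x/2], [E_y/2, E, F], [G_x/2, F, G]] = [[0, 0, -3], [0, 65/16, 0], [-3, 0, 9]]; det M2 = -585/16
det M1 - det M2 = 189/4; K = 189/4 / (585/16)^2 = 448/12675


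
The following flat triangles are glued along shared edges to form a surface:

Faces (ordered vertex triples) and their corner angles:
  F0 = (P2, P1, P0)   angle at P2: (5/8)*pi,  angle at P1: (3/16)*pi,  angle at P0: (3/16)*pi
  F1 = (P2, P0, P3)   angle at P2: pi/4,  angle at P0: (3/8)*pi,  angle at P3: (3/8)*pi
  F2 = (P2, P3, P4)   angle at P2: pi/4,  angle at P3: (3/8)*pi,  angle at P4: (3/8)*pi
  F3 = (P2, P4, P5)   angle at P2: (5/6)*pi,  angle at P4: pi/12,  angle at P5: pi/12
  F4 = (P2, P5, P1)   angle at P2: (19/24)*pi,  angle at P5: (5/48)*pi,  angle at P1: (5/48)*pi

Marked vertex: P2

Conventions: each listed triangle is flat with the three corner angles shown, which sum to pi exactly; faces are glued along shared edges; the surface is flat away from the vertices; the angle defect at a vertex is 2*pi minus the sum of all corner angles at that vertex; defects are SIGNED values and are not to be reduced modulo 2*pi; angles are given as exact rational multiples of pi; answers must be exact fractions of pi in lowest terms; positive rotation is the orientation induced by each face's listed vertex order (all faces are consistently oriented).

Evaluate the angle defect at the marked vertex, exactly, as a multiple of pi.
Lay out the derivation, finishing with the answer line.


Sum of corner angles at P2: (11/4)*pi
defect = 2*pi - (11/4)*pi

Answer: defect(P2) = (-3/4)*pi


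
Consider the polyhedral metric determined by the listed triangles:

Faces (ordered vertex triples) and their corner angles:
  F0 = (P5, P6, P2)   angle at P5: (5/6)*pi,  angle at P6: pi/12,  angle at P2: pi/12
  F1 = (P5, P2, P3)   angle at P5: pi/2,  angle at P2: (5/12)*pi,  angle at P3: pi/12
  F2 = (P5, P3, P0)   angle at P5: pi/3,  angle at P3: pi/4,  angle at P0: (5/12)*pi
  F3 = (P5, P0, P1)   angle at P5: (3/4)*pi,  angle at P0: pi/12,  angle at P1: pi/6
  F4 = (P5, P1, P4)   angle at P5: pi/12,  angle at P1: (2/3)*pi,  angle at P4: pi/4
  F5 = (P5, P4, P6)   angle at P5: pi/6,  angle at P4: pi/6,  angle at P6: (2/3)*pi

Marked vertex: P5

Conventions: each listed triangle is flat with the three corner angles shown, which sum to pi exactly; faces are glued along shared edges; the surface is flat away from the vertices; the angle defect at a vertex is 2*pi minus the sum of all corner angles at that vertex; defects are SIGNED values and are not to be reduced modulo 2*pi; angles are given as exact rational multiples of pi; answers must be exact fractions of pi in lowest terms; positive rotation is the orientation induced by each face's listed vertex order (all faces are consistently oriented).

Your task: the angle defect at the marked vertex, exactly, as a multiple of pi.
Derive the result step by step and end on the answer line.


Sum of corner angles at P5: (8/3)*pi
defect = 2*pi - (8/3)*pi

Answer: defect(P5) = (-2/3)*pi
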